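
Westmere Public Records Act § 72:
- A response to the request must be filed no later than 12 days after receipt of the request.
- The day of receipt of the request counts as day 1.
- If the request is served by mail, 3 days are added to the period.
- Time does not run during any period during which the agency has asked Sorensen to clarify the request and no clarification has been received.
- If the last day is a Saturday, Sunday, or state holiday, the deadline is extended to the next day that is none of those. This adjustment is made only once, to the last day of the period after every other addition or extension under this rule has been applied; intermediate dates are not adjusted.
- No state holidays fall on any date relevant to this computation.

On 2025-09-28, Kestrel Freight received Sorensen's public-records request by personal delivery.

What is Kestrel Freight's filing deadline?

Counting 2025-09-28 as day 1, day 12 is October 9, 2025.
Service was not by mail, so no mail extension applies.
October 9, 2025 is a Thursday and not a state holiday, so no extension applies.

October 9, 2025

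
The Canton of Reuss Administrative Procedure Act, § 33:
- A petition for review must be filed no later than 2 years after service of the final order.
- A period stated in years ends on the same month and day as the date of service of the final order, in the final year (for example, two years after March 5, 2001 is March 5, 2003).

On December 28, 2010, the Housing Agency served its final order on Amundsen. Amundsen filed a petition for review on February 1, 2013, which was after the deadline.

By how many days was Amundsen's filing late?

2 years after December 28, 2010 is December 28, 2012.
The deadline is December 28, 2012; from December 28, 2012 to February 1, 2013 is 35 days.

35 days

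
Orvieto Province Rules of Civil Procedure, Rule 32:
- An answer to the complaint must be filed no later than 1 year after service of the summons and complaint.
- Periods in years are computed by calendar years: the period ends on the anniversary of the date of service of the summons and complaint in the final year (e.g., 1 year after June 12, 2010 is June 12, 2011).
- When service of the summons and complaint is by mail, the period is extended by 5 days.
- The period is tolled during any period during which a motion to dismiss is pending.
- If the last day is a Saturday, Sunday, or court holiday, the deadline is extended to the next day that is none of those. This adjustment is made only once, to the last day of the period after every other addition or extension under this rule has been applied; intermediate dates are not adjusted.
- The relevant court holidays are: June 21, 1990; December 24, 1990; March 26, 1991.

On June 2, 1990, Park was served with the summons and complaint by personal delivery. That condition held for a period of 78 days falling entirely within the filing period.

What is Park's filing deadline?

August 19, 1991

1 year after June 2, 1990 is June 2, 1991.
Service was not by mail, so no mail extension applies.
Tolling adds 78 days: June 2, 1991 + 78 days = August 19, 1991.
August 19, 1991 is a Monday and not a court holiday, so no extension applies.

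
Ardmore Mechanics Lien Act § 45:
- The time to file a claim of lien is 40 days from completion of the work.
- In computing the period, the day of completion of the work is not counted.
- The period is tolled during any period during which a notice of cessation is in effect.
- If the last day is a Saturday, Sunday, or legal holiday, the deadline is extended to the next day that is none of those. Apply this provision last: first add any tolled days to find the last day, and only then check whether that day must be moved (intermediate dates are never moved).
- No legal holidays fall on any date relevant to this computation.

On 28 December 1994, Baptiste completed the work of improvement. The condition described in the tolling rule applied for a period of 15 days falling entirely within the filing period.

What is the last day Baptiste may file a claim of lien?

February 21, 1995

40 days after 28 December 1994 is February 6, 1995.
Tolling adds 15 days: February 6, 1995 + 15 days = February 21, 1995.
February 21, 1995 is a Tuesday and not a legal holiday, so no extension applies.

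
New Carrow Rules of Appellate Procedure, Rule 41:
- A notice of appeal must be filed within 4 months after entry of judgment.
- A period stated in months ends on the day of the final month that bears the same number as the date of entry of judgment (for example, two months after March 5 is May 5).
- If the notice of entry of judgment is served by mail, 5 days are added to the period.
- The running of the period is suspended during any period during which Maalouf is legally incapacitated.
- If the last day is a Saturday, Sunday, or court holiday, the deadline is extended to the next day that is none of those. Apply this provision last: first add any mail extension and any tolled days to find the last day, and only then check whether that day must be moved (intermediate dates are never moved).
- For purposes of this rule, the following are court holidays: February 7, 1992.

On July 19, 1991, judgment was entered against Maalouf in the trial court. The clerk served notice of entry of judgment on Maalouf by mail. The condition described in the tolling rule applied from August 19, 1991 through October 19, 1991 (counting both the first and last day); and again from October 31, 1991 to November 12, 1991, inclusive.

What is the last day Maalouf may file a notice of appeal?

February 10, 1992

4 months after July 19, 1991 is November 19, 1991.
Service was by mail, adding 5 days: November 19, 1991 + 5 days = November 24, 1991.
From August 19, 1991 through October 19, 1991 inclusive is 62 days; tolling adds 62 days: November 24, 1991 + 62 days = January 25, 1992.
From October 31, 1991 through November 12, 1991 inclusive is 13 days; tolling adds 13 days: January 25, 1992 + 13 days = February 7, 1992.
February 7, 1992 is a listed holiday; February 8, 1992 is Saturday; February 9, 1992 is Sunday. The next qualifying day is February 10, 1992.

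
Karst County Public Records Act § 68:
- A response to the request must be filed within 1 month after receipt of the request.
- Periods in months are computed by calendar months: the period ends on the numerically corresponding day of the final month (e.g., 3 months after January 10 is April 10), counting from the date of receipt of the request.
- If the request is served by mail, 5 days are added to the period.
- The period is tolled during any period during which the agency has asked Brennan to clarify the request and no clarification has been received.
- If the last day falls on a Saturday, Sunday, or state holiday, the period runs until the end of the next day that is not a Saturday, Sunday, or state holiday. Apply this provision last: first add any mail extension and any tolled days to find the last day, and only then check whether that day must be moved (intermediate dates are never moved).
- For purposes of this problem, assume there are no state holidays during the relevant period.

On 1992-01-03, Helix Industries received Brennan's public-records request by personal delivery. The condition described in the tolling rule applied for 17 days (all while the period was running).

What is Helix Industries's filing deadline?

February 20, 1992

1 month after 1992-01-03 is February 3, 1992.
Service was not by mail, so no mail extension applies.
Tolling adds 17 days: February 3, 1992 + 17 days = February 20, 1992.
February 20, 1992 is a Thursday and not a state holiday, so no extension applies.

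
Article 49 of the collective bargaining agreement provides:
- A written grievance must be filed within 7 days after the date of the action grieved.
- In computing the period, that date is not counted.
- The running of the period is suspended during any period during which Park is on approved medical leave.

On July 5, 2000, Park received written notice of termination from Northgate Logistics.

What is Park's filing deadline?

7 days after July 5, 2000 is July 12, 2000.

July 12, 2000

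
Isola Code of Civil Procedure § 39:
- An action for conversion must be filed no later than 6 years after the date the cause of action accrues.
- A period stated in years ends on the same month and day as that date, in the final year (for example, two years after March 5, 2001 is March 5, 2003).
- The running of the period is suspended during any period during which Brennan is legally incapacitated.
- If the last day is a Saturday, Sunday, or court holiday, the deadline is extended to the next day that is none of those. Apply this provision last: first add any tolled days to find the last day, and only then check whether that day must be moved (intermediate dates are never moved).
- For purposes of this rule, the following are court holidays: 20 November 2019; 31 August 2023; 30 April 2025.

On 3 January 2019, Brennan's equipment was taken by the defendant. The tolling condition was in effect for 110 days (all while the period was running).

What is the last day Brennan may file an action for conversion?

April 23, 2025

6 years after 3 January 2019 is January 3, 2025.
Tolling adds 110 days: January 3, 2025 + 110 days = April 23, 2025.
April 23, 2025 is a Wednesday and not a court holiday, so no extension applies.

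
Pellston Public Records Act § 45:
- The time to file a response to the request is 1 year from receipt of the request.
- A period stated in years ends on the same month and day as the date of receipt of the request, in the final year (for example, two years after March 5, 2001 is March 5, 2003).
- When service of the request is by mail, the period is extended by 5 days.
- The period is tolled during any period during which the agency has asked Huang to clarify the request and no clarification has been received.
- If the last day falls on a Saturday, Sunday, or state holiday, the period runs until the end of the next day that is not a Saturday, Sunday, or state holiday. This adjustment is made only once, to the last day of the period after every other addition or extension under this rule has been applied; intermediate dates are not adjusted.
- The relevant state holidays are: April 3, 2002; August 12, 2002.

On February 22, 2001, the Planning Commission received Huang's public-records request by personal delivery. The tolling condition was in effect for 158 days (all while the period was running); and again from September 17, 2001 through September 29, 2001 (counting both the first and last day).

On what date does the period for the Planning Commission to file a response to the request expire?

1 year after February 22, 2001 is February 22, 2002.
Service was not by mail, so no mail extension applies.
Tolling adds 158 days: February 22, 2002 + 158 days = July 30, 2002.
From September 17, 2001 through September 29, 2001 inclusive is 13 days; tolling adds 13 days: July 30, 2002 + 13 days = August 12, 2002.
August 12, 2002 is a listed holiday. The next qualifying day is August 13, 2002.

August 13, 2002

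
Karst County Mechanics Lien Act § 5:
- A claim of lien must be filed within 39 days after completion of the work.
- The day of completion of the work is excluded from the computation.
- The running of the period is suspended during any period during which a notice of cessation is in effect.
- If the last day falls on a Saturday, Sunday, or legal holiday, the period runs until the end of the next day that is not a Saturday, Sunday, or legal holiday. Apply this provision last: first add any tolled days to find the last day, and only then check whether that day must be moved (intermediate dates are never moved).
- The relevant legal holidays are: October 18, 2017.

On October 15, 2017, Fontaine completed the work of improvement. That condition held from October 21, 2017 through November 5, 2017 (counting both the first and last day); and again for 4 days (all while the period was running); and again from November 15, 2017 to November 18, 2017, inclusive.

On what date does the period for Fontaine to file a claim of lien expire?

December 18, 2017

39 days after October 15, 2017 is November 23, 2017.
From October 21, 2017 through November 5, 2017 inclusive is 16 days; tolling adds 16 days: November 23, 2017 + 16 days = December 9, 2017.
Tolling adds 4 days: December 9, 2017 + 4 days = December 13, 2017.
From November 15, 2017 through November 18, 2017 inclusive is 4 days; tolling adds 4 days: December 13, 2017 + 4 days = December 17, 2017.
December 17, 2017 is Sunday. The next qualifying day is December 18, 2017.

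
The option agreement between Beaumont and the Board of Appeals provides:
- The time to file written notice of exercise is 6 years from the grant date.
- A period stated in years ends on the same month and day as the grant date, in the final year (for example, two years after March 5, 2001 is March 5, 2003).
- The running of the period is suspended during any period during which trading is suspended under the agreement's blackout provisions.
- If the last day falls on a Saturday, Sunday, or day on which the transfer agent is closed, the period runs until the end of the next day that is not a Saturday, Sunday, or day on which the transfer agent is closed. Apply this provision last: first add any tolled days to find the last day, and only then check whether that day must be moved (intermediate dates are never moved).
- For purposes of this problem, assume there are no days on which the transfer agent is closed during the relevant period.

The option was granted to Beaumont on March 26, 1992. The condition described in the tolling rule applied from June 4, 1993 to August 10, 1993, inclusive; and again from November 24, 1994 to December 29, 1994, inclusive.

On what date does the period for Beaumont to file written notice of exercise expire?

6 years after March 26, 1992 is March 26, 1998.
From June 4, 1993 through August 10, 1993 inclusive is 68 days; tolling adds 68 days: March 26, 1998 + 68 days = June 2, 1998.
From November 24, 1994 through December 29, 1994 inclusive is 36 days; tolling adds 36 days: June 2, 1998 + 36 days = July 8, 1998.
July 8, 1998 is a Wednesday and not a day on which the transfer agent is closed, so no extension applies.

July 8, 1998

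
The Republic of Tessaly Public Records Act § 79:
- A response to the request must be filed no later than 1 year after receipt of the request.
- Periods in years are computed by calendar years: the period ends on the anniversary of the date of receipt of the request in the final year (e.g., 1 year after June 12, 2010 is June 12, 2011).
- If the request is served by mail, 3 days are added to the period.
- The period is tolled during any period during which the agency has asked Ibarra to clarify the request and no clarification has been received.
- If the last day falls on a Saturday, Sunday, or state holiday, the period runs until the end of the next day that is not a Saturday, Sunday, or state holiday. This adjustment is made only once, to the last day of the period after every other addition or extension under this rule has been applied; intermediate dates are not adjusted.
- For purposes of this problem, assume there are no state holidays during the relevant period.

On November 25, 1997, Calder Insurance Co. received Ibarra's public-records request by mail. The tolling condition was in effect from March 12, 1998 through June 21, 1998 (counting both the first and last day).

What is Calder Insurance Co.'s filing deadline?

1 year after November 25, 1997 is November 25, 1998.
Service was by mail, adding 3 days: November 25, 1998 + 3 days = November 28, 1998.
From March 12, 1998 through June 21, 1998 inclusive is 102 days; tolling adds 102 days: November 28, 1998 + 102 days = March 10, 1999.
March 10, 1999 is a Wednesday and not a state holiday, so no extension applies.

March 10, 1999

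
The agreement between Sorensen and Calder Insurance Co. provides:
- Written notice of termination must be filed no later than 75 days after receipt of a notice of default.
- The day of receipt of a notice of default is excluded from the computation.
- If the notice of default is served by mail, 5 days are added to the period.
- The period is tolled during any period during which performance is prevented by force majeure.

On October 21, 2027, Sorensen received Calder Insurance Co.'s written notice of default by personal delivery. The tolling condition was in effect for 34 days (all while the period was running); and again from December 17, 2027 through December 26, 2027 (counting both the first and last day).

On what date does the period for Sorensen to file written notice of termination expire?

75 days after October 21, 2027 is January 4, 2028.
Service was not by mail, so no mail extension applies.
Tolling adds 34 days: January 4, 2028 + 34 days = February 7, 2028.
From December 17, 2027 through December 26, 2027 inclusive is 10 days; tolling adds 10 days: February 7, 2028 + 10 days = February 17, 2028.

February 17, 2028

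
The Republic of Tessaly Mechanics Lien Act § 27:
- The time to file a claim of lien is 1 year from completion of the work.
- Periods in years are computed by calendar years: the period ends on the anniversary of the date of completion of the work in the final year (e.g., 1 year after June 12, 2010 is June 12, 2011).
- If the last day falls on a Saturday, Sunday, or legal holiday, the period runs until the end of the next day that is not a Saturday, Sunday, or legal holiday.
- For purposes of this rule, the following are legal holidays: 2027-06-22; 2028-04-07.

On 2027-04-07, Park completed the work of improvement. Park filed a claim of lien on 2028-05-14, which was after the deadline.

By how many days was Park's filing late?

34 days

1 year after 2027-04-07 is April 7, 2028.
April 7, 2028 is a listed holiday; April 8, 2028 is Saturday; April 9, 2028 is Sunday. The next qualifying day is April 10, 2028.
The deadline is April 10, 2028; from April 10, 2028 to May 14, 2028 is 34 days.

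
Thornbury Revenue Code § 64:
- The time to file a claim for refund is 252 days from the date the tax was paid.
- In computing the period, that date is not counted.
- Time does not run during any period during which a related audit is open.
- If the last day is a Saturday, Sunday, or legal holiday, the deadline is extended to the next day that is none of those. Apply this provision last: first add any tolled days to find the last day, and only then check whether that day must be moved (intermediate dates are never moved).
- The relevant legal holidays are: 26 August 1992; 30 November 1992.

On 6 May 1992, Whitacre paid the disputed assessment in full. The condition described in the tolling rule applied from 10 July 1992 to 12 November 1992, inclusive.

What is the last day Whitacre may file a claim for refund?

May 19, 1993

252 days after 6 May 1992 is January 13, 1993.
From July 10, 1992 through November 12, 1992 inclusive is 126 days; tolling adds 126 days: January 13, 1993 + 126 days = May 19, 1993.
May 19, 1993 is a Wednesday and not a legal holiday, so no extension applies.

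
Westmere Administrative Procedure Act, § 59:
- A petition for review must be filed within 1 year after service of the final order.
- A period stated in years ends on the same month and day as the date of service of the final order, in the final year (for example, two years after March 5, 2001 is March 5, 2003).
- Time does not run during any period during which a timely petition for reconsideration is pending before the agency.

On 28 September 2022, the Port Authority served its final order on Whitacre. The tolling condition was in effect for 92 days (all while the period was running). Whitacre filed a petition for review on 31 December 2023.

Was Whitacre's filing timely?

1 year after 28 September 2022 is September 28, 2023.
Tolling adds 92 days: September 28, 2023 + 92 days = December 29, 2023.
The deadline is December 29, 2023; the filing on December 31, 2023 is after that date.

No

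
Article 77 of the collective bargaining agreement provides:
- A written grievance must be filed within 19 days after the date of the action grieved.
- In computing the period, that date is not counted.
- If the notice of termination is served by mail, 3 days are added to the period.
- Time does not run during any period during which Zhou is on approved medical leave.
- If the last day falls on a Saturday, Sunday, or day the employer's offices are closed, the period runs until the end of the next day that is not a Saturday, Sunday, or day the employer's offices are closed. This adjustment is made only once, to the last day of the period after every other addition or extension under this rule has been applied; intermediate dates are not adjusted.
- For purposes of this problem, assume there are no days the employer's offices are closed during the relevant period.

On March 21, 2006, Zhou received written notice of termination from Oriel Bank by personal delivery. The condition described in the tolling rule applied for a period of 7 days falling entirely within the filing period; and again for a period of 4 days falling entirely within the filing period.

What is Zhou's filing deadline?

April 20, 2006

19 days after March 21, 2006 is April 9, 2006.
Service was not by mail, so no mail extension applies.
Tolling adds 7 days: April 9, 2006 + 7 days = April 16, 2006.
Tolling adds 4 days: April 16, 2006 + 4 days = April 20, 2006.
April 20, 2006 is a Thursday and not a day the employer's offices are closed, so no extension applies.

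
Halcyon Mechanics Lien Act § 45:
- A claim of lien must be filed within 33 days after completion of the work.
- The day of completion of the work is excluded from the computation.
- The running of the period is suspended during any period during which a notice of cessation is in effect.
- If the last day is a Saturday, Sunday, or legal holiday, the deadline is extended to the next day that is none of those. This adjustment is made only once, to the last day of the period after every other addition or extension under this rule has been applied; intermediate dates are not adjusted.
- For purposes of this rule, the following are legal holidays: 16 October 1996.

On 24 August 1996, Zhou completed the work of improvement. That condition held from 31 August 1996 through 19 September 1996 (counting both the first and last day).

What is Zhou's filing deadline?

33 days after 24 August 1996 is September 26, 1996.
From August 31, 1996 through September 19, 1996 inclusive is 20 days; tolling adds 20 days: September 26, 1996 + 20 days = October 16, 1996.
October 16, 1996 is a listed holiday. The next qualifying day is October 17, 1996.

October 17, 1996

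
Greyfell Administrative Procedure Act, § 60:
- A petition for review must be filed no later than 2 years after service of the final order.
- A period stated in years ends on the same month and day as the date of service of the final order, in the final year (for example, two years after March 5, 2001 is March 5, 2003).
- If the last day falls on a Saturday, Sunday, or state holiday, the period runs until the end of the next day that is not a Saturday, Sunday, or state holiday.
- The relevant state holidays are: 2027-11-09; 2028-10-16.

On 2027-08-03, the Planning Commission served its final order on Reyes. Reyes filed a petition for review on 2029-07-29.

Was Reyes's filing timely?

Yes

2 years after 2027-08-03 is August 3, 2029.
August 3, 2029 is a Friday and not a state holiday, so no extension applies.
The deadline is August 3, 2029; the filing on July 29, 2029 is on or before that date.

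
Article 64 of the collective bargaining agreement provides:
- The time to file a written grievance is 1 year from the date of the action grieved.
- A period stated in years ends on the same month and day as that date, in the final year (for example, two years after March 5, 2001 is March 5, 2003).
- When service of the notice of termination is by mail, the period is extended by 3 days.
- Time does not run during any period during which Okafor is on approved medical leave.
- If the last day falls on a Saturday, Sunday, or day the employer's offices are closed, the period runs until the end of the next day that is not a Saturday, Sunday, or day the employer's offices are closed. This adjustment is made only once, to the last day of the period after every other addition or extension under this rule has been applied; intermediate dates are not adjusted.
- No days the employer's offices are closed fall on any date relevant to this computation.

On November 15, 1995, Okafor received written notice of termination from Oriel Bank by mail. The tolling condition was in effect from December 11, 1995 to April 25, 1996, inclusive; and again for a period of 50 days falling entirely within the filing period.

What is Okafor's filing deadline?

May 26, 1997

1 year after November 15, 1995 is November 15, 1996.
Service was by mail, adding 3 days: November 15, 1996 + 3 days = November 18, 1996.
From December 11, 1995 through April 25, 1996 inclusive is 137 days; tolling adds 137 days: November 18, 1996 + 137 days = April 4, 1997.
Tolling adds 50 days: April 4, 1997 + 50 days = May 24, 1997.
May 24, 1997 is Saturday; May 25, 1997 is Sunday. The next qualifying day is May 26, 1997.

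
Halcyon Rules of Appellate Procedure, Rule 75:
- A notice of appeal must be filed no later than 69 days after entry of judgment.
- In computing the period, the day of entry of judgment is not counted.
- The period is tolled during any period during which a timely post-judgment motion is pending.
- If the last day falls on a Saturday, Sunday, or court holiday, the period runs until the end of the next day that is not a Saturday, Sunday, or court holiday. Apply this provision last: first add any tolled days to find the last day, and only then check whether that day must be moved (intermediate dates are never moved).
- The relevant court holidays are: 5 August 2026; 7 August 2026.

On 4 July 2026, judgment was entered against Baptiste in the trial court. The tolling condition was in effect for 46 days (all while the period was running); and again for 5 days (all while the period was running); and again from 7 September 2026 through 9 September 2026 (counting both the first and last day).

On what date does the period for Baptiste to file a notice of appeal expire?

November 4, 2026

69 days after 4 July 2026 is September 11, 2026.
Tolling adds 46 days: September 11, 2026 + 46 days = October 27, 2026.
Tolling adds 5 days: October 27, 2026 + 5 days = November 1, 2026.
From September 7, 2026 through September 9, 2026 inclusive is 3 days; tolling adds 3 days: November 1, 2026 + 3 days = November 4, 2026.
November 4, 2026 is a Wednesday and not a court holiday, so no extension applies.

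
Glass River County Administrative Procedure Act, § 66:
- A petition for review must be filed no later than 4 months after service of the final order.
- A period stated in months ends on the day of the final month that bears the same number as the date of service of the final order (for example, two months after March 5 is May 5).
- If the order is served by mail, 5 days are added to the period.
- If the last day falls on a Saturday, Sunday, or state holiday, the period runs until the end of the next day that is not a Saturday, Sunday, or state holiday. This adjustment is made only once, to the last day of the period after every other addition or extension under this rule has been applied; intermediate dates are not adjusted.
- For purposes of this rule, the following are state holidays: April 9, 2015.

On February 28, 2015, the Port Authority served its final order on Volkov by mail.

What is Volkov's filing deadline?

July 3, 2015

4 months after February 28, 2015 is June 28, 2015.
Service was by mail, adding 5 days: June 28, 2015 + 5 days = July 3, 2015.
July 3, 2015 is a Friday and not a state holiday, so no extension applies.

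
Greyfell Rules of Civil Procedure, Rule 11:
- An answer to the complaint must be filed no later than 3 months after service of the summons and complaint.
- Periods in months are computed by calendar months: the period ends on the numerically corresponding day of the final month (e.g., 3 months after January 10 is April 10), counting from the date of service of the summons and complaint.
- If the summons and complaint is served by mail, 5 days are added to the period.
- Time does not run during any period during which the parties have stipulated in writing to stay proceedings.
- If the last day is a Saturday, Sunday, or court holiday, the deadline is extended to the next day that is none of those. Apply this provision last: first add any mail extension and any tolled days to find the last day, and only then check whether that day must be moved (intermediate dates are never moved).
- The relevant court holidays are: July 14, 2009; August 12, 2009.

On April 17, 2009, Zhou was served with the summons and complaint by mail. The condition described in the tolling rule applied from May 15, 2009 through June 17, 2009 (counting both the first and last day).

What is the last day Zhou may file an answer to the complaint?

3 months after April 17, 2009 is July 17, 2009.
Service was by mail, adding 5 days: July 17, 2009 + 5 days = July 22, 2009.
From May 15, 2009 through June 17, 2009 inclusive is 34 days; tolling adds 34 days: July 22, 2009 + 34 days = August 25, 2009.
August 25, 2009 is a Tuesday and not a court holiday, so no extension applies.

August 25, 2009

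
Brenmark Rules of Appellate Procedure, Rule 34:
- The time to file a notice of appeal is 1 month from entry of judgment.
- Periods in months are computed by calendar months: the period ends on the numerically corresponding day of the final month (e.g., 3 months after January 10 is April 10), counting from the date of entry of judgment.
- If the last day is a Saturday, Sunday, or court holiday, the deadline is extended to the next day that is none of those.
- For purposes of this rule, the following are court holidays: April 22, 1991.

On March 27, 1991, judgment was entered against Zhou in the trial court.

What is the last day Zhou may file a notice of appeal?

April 29, 1991

1 month after March 27, 1991 is April 27, 1991.
April 27, 1991 is Saturday; April 28, 1991 is Sunday. The next qualifying day is April 29, 1991.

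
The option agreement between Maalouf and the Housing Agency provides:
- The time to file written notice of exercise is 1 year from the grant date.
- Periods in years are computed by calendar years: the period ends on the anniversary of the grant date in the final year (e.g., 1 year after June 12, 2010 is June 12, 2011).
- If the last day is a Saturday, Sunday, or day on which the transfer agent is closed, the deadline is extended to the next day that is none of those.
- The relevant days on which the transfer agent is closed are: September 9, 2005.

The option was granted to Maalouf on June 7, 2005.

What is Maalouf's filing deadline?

June 7, 2006

1 year after June 7, 2005 is June 7, 2006.
June 7, 2006 is a Wednesday and not a day on which the transfer agent is closed, so no extension applies.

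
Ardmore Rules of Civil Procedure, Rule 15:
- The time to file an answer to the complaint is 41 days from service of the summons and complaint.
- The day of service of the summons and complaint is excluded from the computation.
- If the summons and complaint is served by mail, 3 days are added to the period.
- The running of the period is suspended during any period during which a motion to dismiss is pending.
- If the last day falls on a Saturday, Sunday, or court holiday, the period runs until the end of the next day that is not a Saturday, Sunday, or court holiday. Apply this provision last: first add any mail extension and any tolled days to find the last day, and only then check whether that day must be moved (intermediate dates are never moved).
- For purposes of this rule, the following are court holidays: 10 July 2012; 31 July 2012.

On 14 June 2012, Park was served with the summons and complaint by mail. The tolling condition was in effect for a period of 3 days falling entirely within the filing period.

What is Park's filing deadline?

41 days after 14 June 2012 is July 25, 2012.
Service was by mail, adding 3 days: July 25, 2012 + 3 days = July 28, 2012.
Tolling adds 3 days: July 28, 2012 + 3 days = July 31, 2012.
July 31, 2012 is a listed holiday. The next qualifying day is August 1, 2012.

August 1, 2012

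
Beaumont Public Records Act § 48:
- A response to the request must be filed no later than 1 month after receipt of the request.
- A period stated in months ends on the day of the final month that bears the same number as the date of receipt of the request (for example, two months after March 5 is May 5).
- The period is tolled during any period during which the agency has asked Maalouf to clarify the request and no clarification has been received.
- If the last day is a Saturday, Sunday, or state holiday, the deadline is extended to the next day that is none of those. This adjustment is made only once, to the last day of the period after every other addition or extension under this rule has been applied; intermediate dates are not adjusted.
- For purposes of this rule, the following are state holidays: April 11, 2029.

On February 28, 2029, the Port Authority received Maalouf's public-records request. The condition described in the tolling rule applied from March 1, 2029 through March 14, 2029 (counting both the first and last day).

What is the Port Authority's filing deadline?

1 month after February 28, 2029 is March 28, 2029.
From March 1, 2029 through March 14, 2029 inclusive is 14 days; tolling adds 14 days: March 28, 2029 + 14 days = April 11, 2029.
April 11, 2029 is a listed holiday. The next qualifying day is April 12, 2029.

April 12, 2029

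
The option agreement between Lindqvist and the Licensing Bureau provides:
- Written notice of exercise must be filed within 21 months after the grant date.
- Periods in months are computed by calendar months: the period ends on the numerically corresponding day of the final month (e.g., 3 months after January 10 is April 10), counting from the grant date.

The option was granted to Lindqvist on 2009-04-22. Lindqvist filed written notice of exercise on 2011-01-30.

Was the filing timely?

No

21 months after 2009-04-22 is January 22, 2011.
The deadline is January 22, 2011; the filing on January 30, 2011 is after that date.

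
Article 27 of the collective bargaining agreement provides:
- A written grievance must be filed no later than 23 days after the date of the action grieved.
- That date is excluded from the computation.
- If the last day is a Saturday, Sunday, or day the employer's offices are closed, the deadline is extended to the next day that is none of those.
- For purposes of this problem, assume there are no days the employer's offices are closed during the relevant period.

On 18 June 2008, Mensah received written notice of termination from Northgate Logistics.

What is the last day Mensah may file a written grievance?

July 11, 2008

23 days after 18 June 2008 is July 11, 2008.
July 11, 2008 is a Friday and not a day the employer's offices are closed, so no extension applies.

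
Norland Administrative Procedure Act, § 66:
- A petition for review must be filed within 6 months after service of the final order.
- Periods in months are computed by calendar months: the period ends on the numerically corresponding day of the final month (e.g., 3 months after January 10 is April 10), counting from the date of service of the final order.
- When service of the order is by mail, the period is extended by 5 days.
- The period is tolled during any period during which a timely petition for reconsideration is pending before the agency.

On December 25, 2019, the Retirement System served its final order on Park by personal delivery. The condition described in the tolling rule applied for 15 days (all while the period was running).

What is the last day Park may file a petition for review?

July 10, 2020

6 months after December 25, 2019 is June 25, 2020.
Service was not by mail, so no mail extension applies.
Tolling adds 15 days: June 25, 2020 + 15 days = July 10, 2020.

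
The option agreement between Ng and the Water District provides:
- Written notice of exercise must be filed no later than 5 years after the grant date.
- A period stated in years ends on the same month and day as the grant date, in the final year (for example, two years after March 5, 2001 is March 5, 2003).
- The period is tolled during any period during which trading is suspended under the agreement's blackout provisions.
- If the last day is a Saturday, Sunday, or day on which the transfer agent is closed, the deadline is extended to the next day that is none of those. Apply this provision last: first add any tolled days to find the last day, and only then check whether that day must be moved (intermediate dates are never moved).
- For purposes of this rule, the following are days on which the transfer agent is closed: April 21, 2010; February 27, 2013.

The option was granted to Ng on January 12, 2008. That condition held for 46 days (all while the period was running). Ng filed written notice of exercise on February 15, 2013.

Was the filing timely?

Yes

5 years after January 12, 2008 is January 12, 2013.
Tolling adds 46 days: January 12, 2013 + 46 days = February 27, 2013.
February 27, 2013 is a listed holiday. The next qualifying day is February 28, 2013.
The deadline is February 28, 2013; the filing on February 15, 2013 is on or before that date.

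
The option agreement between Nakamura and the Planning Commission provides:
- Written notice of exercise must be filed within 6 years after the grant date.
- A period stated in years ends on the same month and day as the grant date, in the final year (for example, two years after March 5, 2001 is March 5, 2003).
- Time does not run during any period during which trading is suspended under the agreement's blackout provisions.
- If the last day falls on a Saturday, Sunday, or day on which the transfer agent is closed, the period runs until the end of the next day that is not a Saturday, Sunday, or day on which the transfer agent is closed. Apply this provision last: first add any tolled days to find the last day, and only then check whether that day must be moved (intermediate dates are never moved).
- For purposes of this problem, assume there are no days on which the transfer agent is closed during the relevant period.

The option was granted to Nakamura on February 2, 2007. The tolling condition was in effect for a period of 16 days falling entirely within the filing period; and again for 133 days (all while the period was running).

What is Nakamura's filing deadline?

July 1, 2013

6 years after February 2, 2007 is February 2, 2013.
Tolling adds 16 days: February 2, 2013 + 16 days = February 18, 2013.
Tolling adds 133 days: February 18, 2013 + 133 days = July 1, 2013.
July 1, 2013 is a Monday and not a day on which the transfer agent is closed, so no extension applies.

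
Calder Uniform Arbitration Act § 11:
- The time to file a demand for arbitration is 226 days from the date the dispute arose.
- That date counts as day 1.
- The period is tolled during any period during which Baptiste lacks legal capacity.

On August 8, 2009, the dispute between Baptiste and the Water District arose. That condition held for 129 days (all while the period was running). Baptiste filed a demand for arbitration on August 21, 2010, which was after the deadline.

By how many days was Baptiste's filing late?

Counting August 8, 2009 as day 1, day 226 is March 21, 2010.
Tolling adds 129 days: March 21, 2010 + 129 days = July 28, 2010.
The deadline is July 28, 2010; from July 28, 2010 to August 21, 2010 is 24 days.

24 days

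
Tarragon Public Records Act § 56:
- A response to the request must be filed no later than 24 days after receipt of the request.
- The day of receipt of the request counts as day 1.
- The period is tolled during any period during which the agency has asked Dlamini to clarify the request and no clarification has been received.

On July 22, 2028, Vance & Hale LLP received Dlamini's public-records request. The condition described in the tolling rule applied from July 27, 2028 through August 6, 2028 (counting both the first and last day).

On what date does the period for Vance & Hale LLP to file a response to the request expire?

Counting July 22, 2028 as day 1, day 24 is August 14, 2028.
From July 27, 2028 through August 6, 2028 inclusive is 11 days; tolling adds 11 days: August 14, 2028 + 11 days = August 25, 2028.

August 25, 2028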